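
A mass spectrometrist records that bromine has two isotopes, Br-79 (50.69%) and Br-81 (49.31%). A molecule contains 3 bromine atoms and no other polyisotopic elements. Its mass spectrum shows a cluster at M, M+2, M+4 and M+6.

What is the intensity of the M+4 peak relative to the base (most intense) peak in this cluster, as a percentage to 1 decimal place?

(0.5069 + 0.4931)^3 gives M 0.1302, M+2 0.3801, M+4 0.3698, M+6 0.1199; the largest is M+2.
P(M+2) = C(3,1) × 0.5069^2 × 0.4931^1 = 3 × 0.25694761 × 0.4931 = 0.380103 (base)
P(M+4) = C(3,2) × 0.5069^1 × 0.4931^2 = 3 × 0.5069 × 0.24314761 = 0.369755
Relative intensity = 0.369755 / 0.380103 × 100 = 97.3

97.3%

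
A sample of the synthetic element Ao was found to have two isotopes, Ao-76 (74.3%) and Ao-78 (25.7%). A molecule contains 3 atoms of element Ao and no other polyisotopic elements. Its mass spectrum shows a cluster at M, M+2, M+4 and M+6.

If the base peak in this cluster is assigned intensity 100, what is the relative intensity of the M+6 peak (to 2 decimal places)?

3.99

Term probabilities: M 0.4102, M+2 0.4256, M+4 0.1472, M+6 0.0170. Base peak = M+2.
P(M+2) = C(3,1) × 0.743^2 × 0.257^1 = 3 × 0.552049 × 0.2570 = 0.425630 (base)
P(M+6) = C(3,3) × 0.743^0 × 0.257^3 = 1 × 1.0000 × 0.01697459 = 0.016975
Relative intensity = 0.016975 / 0.425630 × 100 = 3.99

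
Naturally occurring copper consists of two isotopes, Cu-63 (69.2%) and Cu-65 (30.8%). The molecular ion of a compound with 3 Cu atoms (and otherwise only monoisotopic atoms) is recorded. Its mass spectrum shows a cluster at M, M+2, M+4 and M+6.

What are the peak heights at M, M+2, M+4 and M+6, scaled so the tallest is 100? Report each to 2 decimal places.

Each Cu atom is independently Cu-63 (p = 0.692) or Cu-65 (q = 0.308); the cluster is the binomial expansion (p + q)^3.
P(M) = 0.692^3 = 0.331374
P(M+2) = 3 × 0.692^2 × 0.308^1 = 0.442470
P(M+4) = 3 × 0.692^1 × 0.308^2 = 0.196938
P(M+6) = 0.308^3 = 0.029218
The M+2 peak is largest (0.442470); scaling to 100 gives 74.89 : 100.00 : 44.51 : 6.60.

74.89 : 100.00 : 44.51 : 6.60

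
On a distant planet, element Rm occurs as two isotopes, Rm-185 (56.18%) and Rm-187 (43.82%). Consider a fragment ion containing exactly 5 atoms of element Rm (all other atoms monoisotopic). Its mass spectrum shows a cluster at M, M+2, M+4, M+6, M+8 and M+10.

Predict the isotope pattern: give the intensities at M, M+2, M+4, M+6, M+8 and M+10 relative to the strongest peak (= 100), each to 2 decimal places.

Each Rm atom is independently Rm-185 (p = 0.5618) or Rm-187 (q = 0.4382); the cluster is the binomial expansion (p + q)^5.
P(M) = 0.5618^5 = 0.055964
P(M+2) = 5 × 0.5618^4 × 0.4382^1 = 0.218258
P(M+4) = 10 × 0.5618^3 × 0.4382^2 = 0.340479
P(M+6) = 10 × 0.5618^2 × 0.4382^3 = 0.265571
P(M+8) = 5 × 0.5618^1 × 0.4382^4 = 0.103572
P(M+10) = 0.4382^5 = 0.016157
The M+4 peak is largest (0.340479); scaling to 100 gives 16.44 : 64.10 : 100.00 : 78.00 : 30.42 : 4.75.

16.44 : 64.10 : 100.00 : 78.00 : 30.42 : 4.75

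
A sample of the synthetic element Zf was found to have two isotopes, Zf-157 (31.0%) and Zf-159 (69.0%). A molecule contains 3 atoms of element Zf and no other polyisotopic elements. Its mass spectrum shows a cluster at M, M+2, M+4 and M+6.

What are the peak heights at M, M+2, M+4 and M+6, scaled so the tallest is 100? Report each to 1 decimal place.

Each Zf atom is independently Zf-157 (p = 0.310) or Zf-159 (q = 0.690); the cluster is the binomial expansion (p + q)^3.
P(M) = 0.310^3 = 0.029791
P(M+2) = 3 × 0.310^2 × 0.690^1 = 0.198927
P(M+4) = 3 × 0.310^1 × 0.690^2 = 0.442773
P(M+6) = 0.690^3 = 0.328509
The M+4 peak is largest (0.442773); scaling to 100 gives 6.7 : 44.9 : 100.0 : 74.2.

6.7 : 44.9 : 100.0 : 74.2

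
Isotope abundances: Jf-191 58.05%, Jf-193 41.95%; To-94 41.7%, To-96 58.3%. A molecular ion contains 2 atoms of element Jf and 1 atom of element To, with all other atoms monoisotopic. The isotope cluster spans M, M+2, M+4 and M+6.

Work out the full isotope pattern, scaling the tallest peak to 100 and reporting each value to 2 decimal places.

Element Jf pattern (n=2): 0.33698025 : 0.4870395 : 0.17598025
Element To pattern (n=1): 0.4170 : 0.5830
Convolve the two distributions (both contribute in 2-u steps):
  M: 0.33698025×0.4170 = 0.140521
  M+2: 0.33698025×0.5830 + 0.4870395×0.4170 = 0.399555
  M+4: 0.4870395×0.5830 + 0.17598025×0.4170 = 0.357328
  M+6: 0.17598025×0.5830 = 0.102596
Scale to base peak (0.399555) = 100: 35.17 : 100.00 : 89.43 : 25.68

35.17 : 100.00 : 89.43 : 25.68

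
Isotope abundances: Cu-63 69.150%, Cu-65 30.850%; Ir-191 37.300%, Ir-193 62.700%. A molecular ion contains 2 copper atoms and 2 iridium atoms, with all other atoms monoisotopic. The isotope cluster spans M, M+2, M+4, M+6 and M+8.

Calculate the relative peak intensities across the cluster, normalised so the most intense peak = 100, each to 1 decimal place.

Copper pattern (n=2): 0.47817225 : 0.4266555 : 0.09517225
Iridium pattern (n=2): 0.139129 : 0.467742 : 0.393129
Convolve the two distributions (both contribute in 2-u steps):
  M: 0.47817225×0.139129 = 0.066528
  M+2: 0.47817225×0.467742 + 0.4266555×0.139129 = 0.283021
  M+4: 0.47817225×0.393129 + 0.4266555×0.467742 + 0.09517225×0.139129 = 0.400789
  M+6: 0.4266555×0.393129 + 0.09517225×0.467742 = 0.212247
  M+8: 0.09517225×0.393129 = 0.037415
Scale to base peak (0.400789) = 100: 16.6 : 70.6 : 100.0 : 53.0 : 9.3

16.6 : 70.6 : 100.0 : 53.0 : 9.3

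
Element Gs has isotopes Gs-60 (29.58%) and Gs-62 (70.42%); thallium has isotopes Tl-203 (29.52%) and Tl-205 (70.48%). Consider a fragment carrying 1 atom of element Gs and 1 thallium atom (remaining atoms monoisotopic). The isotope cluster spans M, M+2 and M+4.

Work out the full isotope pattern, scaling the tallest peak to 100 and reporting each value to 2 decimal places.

17.59 : 83.89 : 100.00

Element Gs pattern (n=1): 0.2958 : 0.7042
Thallium pattern (n=1): 0.2952 : 0.7048
Convolve the two distributions (both contribute in 2-u steps):
  M: 0.2958×0.2952 = 0.087320
  M+2: 0.2958×0.7048 + 0.7042×0.2952 = 0.416360
  M+4: 0.7042×0.7048 = 0.496320
Scale to base peak (0.496320) = 100: 17.59 : 83.89 : 100.00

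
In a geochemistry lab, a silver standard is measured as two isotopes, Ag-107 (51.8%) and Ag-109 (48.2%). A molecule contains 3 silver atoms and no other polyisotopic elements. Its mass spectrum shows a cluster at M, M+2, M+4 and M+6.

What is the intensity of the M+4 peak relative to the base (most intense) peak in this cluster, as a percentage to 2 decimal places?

93.05%

Binomial terms of (0.518 + 0.482)^3: M 0.1390, M+2 0.3880, M+4 0.3610, M+6 0.1120 → M+2 is the base peak.
P(M+2) = C(3,1) × 0.518^2 × 0.482^1 = 3 × 0.268324 × 0.4820 = 0.387997 (base)
P(M+4) = C(3,2) × 0.518^1 × 0.482^2 = 3 × 0.5180 × 0.232324 = 0.361031
Relative intensity = 0.361031 / 0.387997 × 100 = 93.05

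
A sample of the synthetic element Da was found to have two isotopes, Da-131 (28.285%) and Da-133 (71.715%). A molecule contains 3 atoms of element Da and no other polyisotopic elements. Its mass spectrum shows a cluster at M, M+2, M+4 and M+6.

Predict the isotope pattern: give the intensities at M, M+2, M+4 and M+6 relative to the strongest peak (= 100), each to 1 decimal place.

5.2 : 39.4 : 100.0 : 84.5

Expanding (0.28285 + 0.71715)^3:
P(M) = 0.28285^3 = 0.022629
P(M+2) = 3 × 0.28285^2 × 0.71715^1 = 0.172125
P(M+4) = 3 × 0.28285^1 × 0.71715^2 = 0.436413
P(M+6) = 0.71715^3 = 0.368833
The M+4 peak is largest (0.436413); scaling to 100 gives 5.2 : 39.4 : 100.0 : 84.5.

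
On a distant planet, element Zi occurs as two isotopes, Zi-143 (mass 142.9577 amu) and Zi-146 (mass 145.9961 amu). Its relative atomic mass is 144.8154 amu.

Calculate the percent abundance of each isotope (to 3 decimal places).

Let x be the fractional abundance of Zi-143; then Zi-146 has abundance 1 − x.
142.9577·x + 145.9961·(1 − x) = 144.8154
(142.9577 − 145.9961)·x = 144.8154 − 145.9961
x = -1.1807 / -3.0384 = 0.38859 → 38.859% Zi-143, 61.141% Zi-146.

Zi-143: 38.859%, Zi-146: 61.141%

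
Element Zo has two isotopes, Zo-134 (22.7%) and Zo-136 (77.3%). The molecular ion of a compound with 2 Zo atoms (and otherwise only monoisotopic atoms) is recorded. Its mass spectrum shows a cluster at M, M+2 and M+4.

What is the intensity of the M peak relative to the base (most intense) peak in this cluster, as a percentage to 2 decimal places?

8.62%

(0.227 + 0.773)^2 gives M 0.0515, M+2 0.3509, M+4 0.5975; the largest is M+4.
P(M+4) = C(2,2) × 0.227^0 × 0.773^2 = 1 × 1.0000 × 0.597529 = 0.597529 (base)
P(M) = C(2,0) × 0.227^2 × 0.773^0 = 1 × 0.051529 × 1.0000 = 0.051529
Relative intensity = 0.051529 / 0.597529 × 100 = 8.62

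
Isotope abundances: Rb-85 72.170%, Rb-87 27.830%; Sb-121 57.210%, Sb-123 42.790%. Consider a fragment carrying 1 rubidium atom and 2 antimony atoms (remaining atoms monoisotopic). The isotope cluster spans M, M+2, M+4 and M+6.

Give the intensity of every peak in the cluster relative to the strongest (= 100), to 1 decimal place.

53.1 : 100.0 : 60.4 : 11.5

Rubidium pattern (n=1): 0.7217 : 0.2783
Antimony pattern (n=2): 0.32729841 : 0.48960318 : 0.18309841
Convolve the two distributions (both contribute in 2-u steps):
  M: 0.7217×0.32729841 = 0.236211
  M+2: 0.7217×0.48960318 + 0.2783×0.32729841 = 0.444434
  M+4: 0.7217×0.18309841 + 0.2783×0.48960318 = 0.268399
  M+6: 0.2783×0.18309841 = 0.050956
Scale to base peak (0.444434) = 100: 53.1 : 100.0 : 60.4 : 11.5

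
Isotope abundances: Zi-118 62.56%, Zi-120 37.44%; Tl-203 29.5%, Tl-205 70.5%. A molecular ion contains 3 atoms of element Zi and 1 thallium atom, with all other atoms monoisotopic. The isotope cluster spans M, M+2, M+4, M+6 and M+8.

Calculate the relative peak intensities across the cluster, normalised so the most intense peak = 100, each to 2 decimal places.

Element Zi pattern (n=3): 0.24484443 : 0.4395928 : 0.26308112 : 0.05248165
Thallium pattern (n=1): 0.2950 : 0.7050
Convolve the two distributions (both contribute in 2-u steps):
  M: 0.24484443×0.2950 = 0.072229
  M+2: 0.24484443×0.7050 + 0.4395928×0.2950 = 0.302295
  M+4: 0.4395928×0.7050 + 0.26308112×0.2950 = 0.387522
  M+6: 0.26308112×0.7050 + 0.05248165×0.2950 = 0.200954
  M+8: 0.05248165×0.7050 = 0.037000
Scale to base peak (0.387522) = 100: 18.64 : 78.01 : 100.00 : 51.86 : 9.55

18.64 : 78.01 : 100.00 : 51.86 : 9.55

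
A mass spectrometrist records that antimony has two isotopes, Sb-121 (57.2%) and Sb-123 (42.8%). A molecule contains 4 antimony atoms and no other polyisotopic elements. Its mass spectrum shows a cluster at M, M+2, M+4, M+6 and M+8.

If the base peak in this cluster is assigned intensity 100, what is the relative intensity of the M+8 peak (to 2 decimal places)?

Binomial terms of (0.572 + 0.428)^4: M 0.1070, M+2 0.3204, M+4 0.3596, M+6 0.1794, M+8 0.0336 → M+4 is the base peak.
P(M+4) = C(4,2) × 0.572^2 × 0.428^2 = 6 × 0.327184 × 0.183184 = 0.359609 (base)
P(M+8) = C(4,4) × 0.572^0 × 0.428^4 = 1 × 1.0000 × 0.03355638 = 0.033556
Relative intensity = 0.033556 / 0.359609 × 100 = 9.33

9.33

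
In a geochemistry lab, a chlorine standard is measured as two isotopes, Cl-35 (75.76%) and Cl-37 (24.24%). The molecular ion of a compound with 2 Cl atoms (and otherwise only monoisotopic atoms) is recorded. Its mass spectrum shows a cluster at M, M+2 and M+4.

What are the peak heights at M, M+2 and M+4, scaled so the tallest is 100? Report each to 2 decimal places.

100.00 : 63.99 : 10.24

The 2 Cl atoms are independent, so intensities follow the terms of (0.7576 + 0.2424)^2.
P(M) = 0.7576^2 = 0.573958
P(M+2) = 2 × 0.7576^1 × 0.2424^1 = 0.367284
P(M+4) = 0.2424^2 = 0.058758
The M peak is largest (0.573958); scaling to 100 gives 100.00 : 63.99 : 10.24.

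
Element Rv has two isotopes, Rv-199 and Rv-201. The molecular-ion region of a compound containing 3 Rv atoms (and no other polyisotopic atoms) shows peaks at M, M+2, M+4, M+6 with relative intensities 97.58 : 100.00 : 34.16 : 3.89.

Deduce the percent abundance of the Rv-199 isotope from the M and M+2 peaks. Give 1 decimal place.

74.5%

Let p = fractional abundance of Rv-199. I(M+2)/I(M) = [C(3,1)·p^2·(1−p)] / p^3 = 3·(1−p)/p = 100.00/97.58 = 1.0248
(1−p)/p = 1.0248/3 = 0.3416  ⇒  p = 1/(1 + 0.3416) = 0.7454
Rv-199: 74.5%, Rv-201: 25.5%.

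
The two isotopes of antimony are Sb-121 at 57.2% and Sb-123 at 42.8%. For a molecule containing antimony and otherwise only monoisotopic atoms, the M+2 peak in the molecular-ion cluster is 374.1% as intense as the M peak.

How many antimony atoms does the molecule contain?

5

For n independent Sb atoms, I(M+2)/I(M) = n · (abundance Sb-123) / (abundance Sb-121) = n · 0.428/0.572.
n = 3.741 × 0.572/0.428 = 5.00 ≈ 5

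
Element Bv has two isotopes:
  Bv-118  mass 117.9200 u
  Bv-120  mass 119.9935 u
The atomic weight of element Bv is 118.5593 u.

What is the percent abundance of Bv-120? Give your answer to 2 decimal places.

Let x be the fractional abundance of Bv-118; then Bv-120 has abundance 1 − x.
117.9200·x + 119.9935·(1 − x) = 118.5593
(117.9200 − 119.9935)·x = 118.5593 − 119.9935
x = -1.4342 / -2.0735 = 0.69168 → 69.17% Bv-118, 30.83% Bv-120.

30.83%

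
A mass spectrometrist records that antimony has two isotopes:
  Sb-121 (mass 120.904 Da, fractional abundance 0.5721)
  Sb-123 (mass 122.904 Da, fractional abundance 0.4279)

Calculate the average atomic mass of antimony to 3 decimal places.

121.760 Da

The abundance-weighted mean is 0.5721 × 120.904 + 0.4279 × 122.904
= 69.1692 + 52.5906 = 121.7598 Da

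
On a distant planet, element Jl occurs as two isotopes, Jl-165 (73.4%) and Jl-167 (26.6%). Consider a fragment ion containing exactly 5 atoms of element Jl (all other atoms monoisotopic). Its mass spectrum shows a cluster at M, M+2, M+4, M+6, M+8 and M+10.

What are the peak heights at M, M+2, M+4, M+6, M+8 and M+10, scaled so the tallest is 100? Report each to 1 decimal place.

The 5 Jl atoms are independent, so intensities follow the terms of (0.734 + 0.266)^5.
P(M) = 0.734^5 = 0.213049
P(M+2) = 5 × 0.734^4 × 0.266^1 = 0.386043
P(M+4) = 10 × 0.734^3 × 0.266^2 = 0.279802
P(M+6) = 10 × 0.734^2 × 0.266^3 = 0.101400
P(M+8) = 5 × 0.734^1 × 0.266^4 = 0.018374
P(M+10) = 0.266^5 = 0.001332
The M+2 peak is largest (0.386043); scaling to 100 gives 55.2 : 100.0 : 72.5 : 26.3 : 4.8 : 0.3.

55.2 : 100.0 : 72.5 : 26.3 : 4.8 : 0.3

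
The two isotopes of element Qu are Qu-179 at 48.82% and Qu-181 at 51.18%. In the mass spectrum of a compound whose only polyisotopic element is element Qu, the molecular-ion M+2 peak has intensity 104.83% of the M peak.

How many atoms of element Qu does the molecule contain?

1

With n Qu atoms, P(M+2)/P(M) = C(n,1)·p^(n−1)q / p^n = n·q/p = n · 0.5118/0.4882.
n = 1.0483 × 0.4882/0.5118 = 1.00 ≈ 1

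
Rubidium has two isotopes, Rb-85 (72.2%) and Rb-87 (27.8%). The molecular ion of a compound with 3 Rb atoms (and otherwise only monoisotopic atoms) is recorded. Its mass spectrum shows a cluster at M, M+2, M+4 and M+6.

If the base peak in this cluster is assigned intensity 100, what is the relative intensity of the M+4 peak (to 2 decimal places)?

38.50

(0.722 + 0.278)^3 gives M 0.3764, M+2 0.4348, M+4 0.1674, M+6 0.0215; the largest is M+2.
P(M+2) = C(3,1) × 0.722^2 × 0.278^1 = 3 × 0.521284 × 0.2780 = 0.434751 (base)
P(M+4) = C(3,2) × 0.722^1 × 0.278^2 = 3 × 0.7220 × 0.077284 = 0.167397
Relative intensity = 0.167397 / 0.434751 × 100 = 38.50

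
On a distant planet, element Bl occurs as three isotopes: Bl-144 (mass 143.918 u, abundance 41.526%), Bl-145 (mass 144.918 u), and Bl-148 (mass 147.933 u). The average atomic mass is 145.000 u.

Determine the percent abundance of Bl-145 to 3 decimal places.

41.981%

The remaining 58.474% is split between Bl-145 (fraction x) and Bl-148 (fraction 0.58474 − x).
Substituting: 144.918x + 147.933(0.58474 − x) = 85.23661132
(144.918 − 147.933)x = -1.2657311  ⇒  x = 0.41981, y = 0.16493
Bl-145: 41.981%, Bl-148: 16.493%.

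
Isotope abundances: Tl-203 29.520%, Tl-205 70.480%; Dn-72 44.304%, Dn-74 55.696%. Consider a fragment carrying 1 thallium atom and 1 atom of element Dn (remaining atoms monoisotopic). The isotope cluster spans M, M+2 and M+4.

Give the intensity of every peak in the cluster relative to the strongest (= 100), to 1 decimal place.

27.4 : 100.0 : 82.4

Thallium pattern (n=1): 0.2952 : 0.7048
Element Dn pattern (n=1): 0.44304 : 0.55696
Convolve the two distributions (both contribute in 2-u steps):
  M: 0.2952×0.44304 = 0.130785
  M+2: 0.2952×0.55696 + 0.7048×0.44304 = 0.476669
  M+4: 0.7048×0.55696 = 0.392545
Scale to base peak (0.476669) = 100: 27.4 : 100.0 : 82.4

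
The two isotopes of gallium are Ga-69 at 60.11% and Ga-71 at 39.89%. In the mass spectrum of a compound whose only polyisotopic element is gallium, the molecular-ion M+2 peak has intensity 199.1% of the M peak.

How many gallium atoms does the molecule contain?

3

With n Ga atoms, P(M+2)/P(M) = C(n,1)·p^(n−1)q / p^n = n·q/p = n · 0.3989/0.6011.
n = 1.991 × 0.6011/0.3989 = 3.00 ≈ 3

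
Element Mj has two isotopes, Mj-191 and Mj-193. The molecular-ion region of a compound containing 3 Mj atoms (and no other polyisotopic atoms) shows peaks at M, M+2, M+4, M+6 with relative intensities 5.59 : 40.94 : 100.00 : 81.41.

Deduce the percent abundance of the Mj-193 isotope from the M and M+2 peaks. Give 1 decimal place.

Write p for the Mj-191 fraction. I(M+2)/I(M) = [C(3,1)·p^2·(1−p)] / p^3 = 3·(1−p)/p = 40.94/5.59 = 7.3238
(1−p)/p = 7.3238/3 = 2.4413  ⇒  p = 1/(1 + 2.4413) = 0.2906
Mj-191: 29.1%, Mj-193: 70.9%.

70.9%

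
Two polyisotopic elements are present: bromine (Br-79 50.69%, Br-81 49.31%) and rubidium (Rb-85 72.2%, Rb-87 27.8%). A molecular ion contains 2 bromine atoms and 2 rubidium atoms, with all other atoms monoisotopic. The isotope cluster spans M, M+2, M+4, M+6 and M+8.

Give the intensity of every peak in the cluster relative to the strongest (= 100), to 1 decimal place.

36.8 : 100.0 : 95.5 : 37.5 : 5.2

Bromine pattern (n=2): 0.25694761 : 0.49990478 : 0.24314761
Rubidium pattern (n=2): 0.521284 : 0.401432 : 0.077284
Convolve the two distributions (both contribute in 2-u steps):
  M: 0.25694761×0.521284 = 0.133943
  M+2: 0.25694761×0.401432 + 0.49990478×0.521284 = 0.363739
  M+4: 0.25694761×0.077284 + 0.49990478×0.401432 + 0.24314761×0.521284 = 0.347285
  M+6: 0.49990478×0.077284 + 0.24314761×0.401432 = 0.136242
  M+8: 0.24314761×0.077284 = 0.018791
Scale to base peak (0.363739) = 100: 36.8 : 100.0 : 95.5 : 37.5 : 5.2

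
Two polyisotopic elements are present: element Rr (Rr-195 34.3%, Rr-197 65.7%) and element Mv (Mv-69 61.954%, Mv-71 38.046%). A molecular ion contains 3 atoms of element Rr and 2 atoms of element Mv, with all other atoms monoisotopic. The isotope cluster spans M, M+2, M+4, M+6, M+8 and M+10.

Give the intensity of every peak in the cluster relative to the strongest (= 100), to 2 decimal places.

4.40 : 30.71 : 81.19 : 100.00 : 56.28 : 11.67

Element Rr pattern (n=3): 0.04035361 : 0.23188618 : 0.44416682 : 0.28359339
Element Mv pattern (n=2): 0.38382981 : 0.47142038 : 0.14474981
Convolve the two distributions (both contribute in 2-u steps):
  M: 0.04035361×0.38382981 = 0.015489
  M+2: 0.04035361×0.47142038 + 0.23188618×0.38382981 = 0.108028
  M+4: 0.04035361×0.14474981 + 0.23188618×0.47142038 + 0.44416682×0.38382981 = 0.285642
  M+6: 0.23188618×0.14474981 + 0.44416682×0.47142038 + 0.28359339×0.38382981 = 0.351806
  M+8: 0.44416682×0.14474981 + 0.28359339×0.47142038 = 0.197985
  M+10: 0.28359339×0.14474981 = 0.041050
Scale to base peak (0.351806) = 100: 4.40 : 30.71 : 81.19 : 100.00 : 56.28 : 11.67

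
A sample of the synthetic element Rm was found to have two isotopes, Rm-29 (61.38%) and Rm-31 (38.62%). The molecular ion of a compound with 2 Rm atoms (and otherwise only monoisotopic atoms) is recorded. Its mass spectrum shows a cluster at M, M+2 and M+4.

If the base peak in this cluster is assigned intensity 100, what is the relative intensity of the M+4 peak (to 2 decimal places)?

31.46

Term probabilities: M 0.3768, M+2 0.4741, M+4 0.1492. Base peak = M+2.
P(M+2) = C(2,1) × 0.6138^1 × 0.3862^1 = 2 × 0.6138 × 0.3862 = 0.474099 (base)
P(M+4) = C(2,2) × 0.6138^0 × 0.3862^2 = 1 × 1.0000 × 0.14915044 = 0.149150
Relative intensity = 0.149150 / 0.474099 × 100 = 31.46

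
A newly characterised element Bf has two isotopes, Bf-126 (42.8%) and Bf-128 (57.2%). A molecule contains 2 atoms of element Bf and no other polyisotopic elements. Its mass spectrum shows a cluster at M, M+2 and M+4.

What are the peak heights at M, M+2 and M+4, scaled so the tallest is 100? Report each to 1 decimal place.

Expanding (0.428 + 0.572)^2:
P(M) = 0.428^2 = 0.183184
P(M+2) = 2 × 0.428^1 × 0.572^1 = 0.489632
P(M+4) = 0.572^2 = 0.327184
The M+2 peak is largest (0.489632); scaling to 100 gives 37.4 : 100.0 : 66.8.

37.4 : 100.0 : 66.8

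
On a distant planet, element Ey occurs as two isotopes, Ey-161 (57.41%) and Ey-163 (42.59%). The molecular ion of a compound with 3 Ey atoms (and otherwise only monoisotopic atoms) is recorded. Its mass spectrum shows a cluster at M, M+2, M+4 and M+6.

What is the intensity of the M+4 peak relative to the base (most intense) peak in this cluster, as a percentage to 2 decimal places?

Term probabilities: M 0.1892, M+2 0.4211, M+4 0.3124, M+6 0.0773. Base peak = M+2.
P(M+2) = C(3,1) × 0.5741^2 × 0.4259^1 = 3 × 0.32959081 × 0.4259 = 0.421118 (base)
P(M+4) = C(3,2) × 0.5741^1 × 0.4259^2 = 3 × 0.5741 × 0.18139081 = 0.312409
Relative intensity = 0.312409 / 0.421118 × 100 = 74.19

74.19%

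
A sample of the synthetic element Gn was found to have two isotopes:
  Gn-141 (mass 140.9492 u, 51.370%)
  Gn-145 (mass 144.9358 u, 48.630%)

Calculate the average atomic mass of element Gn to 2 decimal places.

Ar = Σ fᵢ·mᵢ = 0.51370 × 140.9492 + 0.48630 × 144.9358
= 72.40560 + 70.48228 = 142.88788 u

142.89 u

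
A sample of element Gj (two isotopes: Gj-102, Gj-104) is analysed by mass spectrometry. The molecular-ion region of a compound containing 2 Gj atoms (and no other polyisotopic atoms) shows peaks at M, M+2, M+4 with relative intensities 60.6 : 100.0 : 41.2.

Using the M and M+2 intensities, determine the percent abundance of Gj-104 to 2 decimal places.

Write p for the Gj-102 fraction. I(M+2)/I(M) = [C(2,1)·p^1·(1−p)] / p^2 = 2·(1−p)/p = 100.0/60.6 = 1.6502
(1−p)/p = 1.6502/2 = 0.8251  ⇒  p = 1/(1 + 0.8251) = 0.5479
Gj-102: 54.79%, Gj-104: 45.21%.

45.21%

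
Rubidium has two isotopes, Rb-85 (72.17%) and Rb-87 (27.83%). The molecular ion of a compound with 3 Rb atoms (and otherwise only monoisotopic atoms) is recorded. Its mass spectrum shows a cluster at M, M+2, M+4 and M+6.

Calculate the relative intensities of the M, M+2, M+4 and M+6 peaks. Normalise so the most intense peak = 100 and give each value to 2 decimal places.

86.44 : 100.00 : 38.56 : 4.96

Each Rb atom is independently Rb-85 (p = 0.7217) or Rb-87 (q = 0.2783); the cluster is the binomial expansion (p + q)^3.
P(M) = 0.7217^3 = 0.375898
P(M+2) = 3 × 0.7217^2 × 0.2783^1 = 0.434858
P(M+4) = 3 × 0.7217^1 × 0.2783^2 = 0.167689
P(M+6) = 0.2783^3 = 0.021555
The M+2 peak is largest (0.434858); scaling to 100 gives 86.44 : 100.00 : 38.56 : 4.96.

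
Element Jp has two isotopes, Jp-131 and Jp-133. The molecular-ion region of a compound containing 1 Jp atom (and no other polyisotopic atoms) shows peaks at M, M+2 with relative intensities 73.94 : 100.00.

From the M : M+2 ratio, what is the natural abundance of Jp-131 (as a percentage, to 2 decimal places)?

42.51%

Let p = fractional abundance of Jp-131. I(M+2)/I(M) = [C(1,1)·p^0·(1−p)] / p^1 = 1·(1−p)/p = 100.00/73.94 = 1.3524
(1−p)/p = 1.3524/1 = 1.3524  ⇒  p = 1/(1 + 1.3524) = 0.4251
Jp-131: 42.51%, Jp-133: 57.49%.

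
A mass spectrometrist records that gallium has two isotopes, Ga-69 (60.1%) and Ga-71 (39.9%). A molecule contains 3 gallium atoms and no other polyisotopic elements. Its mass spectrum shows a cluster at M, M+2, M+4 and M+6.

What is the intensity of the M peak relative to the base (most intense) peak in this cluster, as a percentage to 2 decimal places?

50.21%

Binomial terms of (0.601 + 0.399)^3: M 0.2171, M+2 0.4324, M+4 0.2870, M+6 0.0635 → M+2 is the base peak.
P(M+2) = C(3,1) × 0.601^2 × 0.399^1 = 3 × 0.361201 × 0.3990 = 0.432358 (base)
P(M) = C(3,0) × 0.601^3 × 0.399^0 = 1 × 0.2170818 × 1.0000 = 0.217082
Relative intensity = 0.217082 / 0.432358 × 100 = 50.21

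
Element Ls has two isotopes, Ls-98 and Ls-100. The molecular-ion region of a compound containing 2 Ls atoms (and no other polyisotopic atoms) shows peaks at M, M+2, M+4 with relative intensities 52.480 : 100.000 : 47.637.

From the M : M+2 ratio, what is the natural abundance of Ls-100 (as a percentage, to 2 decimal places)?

Write p for the Ls-98 fraction. I(M+2)/I(M) = [C(2,1)·p^1·(1−p)] / p^2 = 2·(1−p)/p = 100.000/52.480 = 1.9055
(1−p)/p = 1.9055/2 = 0.9527  ⇒  p = 1/(1 + 0.9527) = 0.5121
Ls-98: 51.21%, Ls-100: 48.79%.

48.79%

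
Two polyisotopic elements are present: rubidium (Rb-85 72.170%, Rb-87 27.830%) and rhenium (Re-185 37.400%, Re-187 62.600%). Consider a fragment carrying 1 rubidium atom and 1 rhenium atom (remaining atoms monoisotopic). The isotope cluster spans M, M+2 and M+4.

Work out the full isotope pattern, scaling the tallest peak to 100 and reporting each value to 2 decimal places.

Rubidium pattern (n=1): 0.7217 : 0.2783
Rhenium pattern (n=1): 0.3740 : 0.6260
Convolve the two distributions (both contribute in 2-u steps):
  M: 0.7217×0.3740 = 0.269916
  M+2: 0.7217×0.6260 + 0.2783×0.3740 = 0.555868
  M+4: 0.2783×0.6260 = 0.174216
Scale to base peak (0.555868) = 100: 48.56 : 100.00 : 31.34

48.56 : 100.00 : 31.34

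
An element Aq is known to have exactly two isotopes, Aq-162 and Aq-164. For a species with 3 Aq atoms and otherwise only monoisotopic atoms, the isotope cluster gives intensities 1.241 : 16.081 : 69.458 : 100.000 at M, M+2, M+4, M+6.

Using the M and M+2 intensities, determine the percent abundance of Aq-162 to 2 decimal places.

18.80%

Write p for the Aq-162 fraction. I(M+2)/I(M) = [C(3,1)·p^2·(1−p)] / p^3 = 3·(1−p)/p = 16.081/1.241 = 12.9581
(1−p)/p = 12.9581/3 = 4.3194  ⇒  p = 1/(1 + 4.3194) = 0.1880
Aq-162: 18.80%, Aq-164: 81.20%.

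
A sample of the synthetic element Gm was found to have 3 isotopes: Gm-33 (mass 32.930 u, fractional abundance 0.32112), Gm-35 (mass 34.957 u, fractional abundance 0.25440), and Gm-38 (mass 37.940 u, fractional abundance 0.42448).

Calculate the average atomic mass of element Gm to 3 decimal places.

Average mass = Σ (abundance × isotope mass) = 0.32112 × 32.930 + 0.25440 × 34.957 + 0.42448 × 37.940
= 10.5745 + 8.8931 + 16.1048 = 35.5724 u

35.572 u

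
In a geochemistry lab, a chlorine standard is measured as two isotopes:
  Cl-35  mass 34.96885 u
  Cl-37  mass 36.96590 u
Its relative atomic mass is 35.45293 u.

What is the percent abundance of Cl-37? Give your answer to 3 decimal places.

Writing the weighted mean with unknown fraction x of Cl-35:
34.96885·x + 36.96590·(1 − x) = 35.45293
(34.96885 − 36.96590)·x = 35.45293 − 36.96590
x = -1.51297 / -1.99705 = 0.75760 → 75.760% Cl-35, 24.240% Cl-37.

24.240%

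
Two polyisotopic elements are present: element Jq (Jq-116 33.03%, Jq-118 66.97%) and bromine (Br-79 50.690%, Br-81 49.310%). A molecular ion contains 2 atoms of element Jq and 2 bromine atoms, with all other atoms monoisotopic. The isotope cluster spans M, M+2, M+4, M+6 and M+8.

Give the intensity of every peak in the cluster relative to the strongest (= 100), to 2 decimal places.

7.72 : 46.35 : 100.00 : 91.42 : 30.05

Element Jq pattern (n=2): 0.10909809 : 0.44240382 : 0.44849809
Bromine pattern (n=2): 0.25694761 : 0.49990478 : 0.24314761
Convolve the two distributions (both contribute in 2-u steps):
  M: 0.10909809×0.25694761 = 0.028032
  M+2: 0.10909809×0.49990478 + 0.44240382×0.25694761 = 0.168213
  M+4: 0.10909809×0.24314761 + 0.44240382×0.49990478 + 0.44849809×0.25694761 = 0.362927
  M+6: 0.44240382×0.24314761 + 0.44849809×0.49990478 = 0.331776
  M+8: 0.44849809×0.24314761 = 0.109051
Scale to base peak (0.362927) = 100: 7.72 : 46.35 : 100.00 : 91.42 : 30.05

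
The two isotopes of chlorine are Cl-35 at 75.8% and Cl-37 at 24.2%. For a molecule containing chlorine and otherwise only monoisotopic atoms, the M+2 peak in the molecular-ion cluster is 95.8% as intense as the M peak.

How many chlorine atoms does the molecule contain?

For n independent Cl atoms, I(M+2)/I(M) = n · (abundance Cl-37) / (abundance Cl-35) = n · 0.242/0.758.
n = 0.958 × 0.758/0.242 = 3.00 ≈ 3

3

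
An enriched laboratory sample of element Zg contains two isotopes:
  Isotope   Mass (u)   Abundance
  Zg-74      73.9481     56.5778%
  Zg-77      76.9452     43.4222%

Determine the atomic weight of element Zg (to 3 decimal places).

75.250 u

Average mass = Σ (abundance × isotope mass) = 0.565778 × 73.9481 + 0.434222 × 76.9452
= 41.83821 + 33.41130 = 75.24951 u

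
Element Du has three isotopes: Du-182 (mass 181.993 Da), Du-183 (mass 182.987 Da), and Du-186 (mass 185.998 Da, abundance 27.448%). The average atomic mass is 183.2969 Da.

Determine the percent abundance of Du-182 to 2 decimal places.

Let x and y be the fractions of Du-182 and Du-183. Then x + y = 1 − 0.27448 = 0.72552 and 181.993x + 182.987y = 183.2969 − 0.27448×185.998 = 132.24416896.
Substituting: 181.993x + 182.987(0.72552 − x) = 132.24416896
(181.993 − 182.987)x = -0.51655928  ⇒  x = 0.51968, y = 0.20584
Du-182: 51.97%, Du-183: 20.58%.

51.97%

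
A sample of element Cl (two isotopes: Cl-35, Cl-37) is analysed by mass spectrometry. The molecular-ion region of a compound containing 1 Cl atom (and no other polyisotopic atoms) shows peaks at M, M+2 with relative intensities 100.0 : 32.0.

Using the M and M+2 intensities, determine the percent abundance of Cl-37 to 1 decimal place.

If p is the fraction of Cl that is Cl-35, then I(M+2)/I(M) = [C(1,1)·p^0·(1−p)] / p^1 = 1·(1−p)/p = 32.0/100.0 = 0.3200
(1−p)/p = 0.3200/1 = 0.3200  ⇒  p = 1/(1 + 0.3200) = 0.7576
Cl-35: 75.8%, Cl-37: 24.2%.

24.2%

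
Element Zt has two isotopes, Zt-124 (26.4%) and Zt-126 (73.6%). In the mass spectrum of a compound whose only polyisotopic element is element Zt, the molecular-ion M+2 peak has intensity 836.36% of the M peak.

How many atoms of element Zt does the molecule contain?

For n independent Zt atoms, I(M+2)/I(M) = n · (abundance Zt-126) / (abundance Zt-124) = n · 0.736/0.264.
n = 8.3636 × 0.264/0.736 = 3.00 ≈ 3

3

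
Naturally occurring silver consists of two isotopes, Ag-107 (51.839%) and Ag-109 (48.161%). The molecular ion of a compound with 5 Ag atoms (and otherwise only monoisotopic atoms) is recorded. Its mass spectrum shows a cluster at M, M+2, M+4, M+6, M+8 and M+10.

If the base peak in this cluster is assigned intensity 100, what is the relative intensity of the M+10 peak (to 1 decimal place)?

8.0

(0.51839 + 0.48161)^5 gives M 0.0374, M+2 0.1739, M+4 0.3231, M+6 0.3002, M+8 0.1394, M+10 0.0259; the largest is M+4.
P(M+4) = C(5,2) × 0.51839^3 × 0.48161^2 = 10 × 0.13930601 × 0.23194819 = 0.323118 (base)
P(M+10) = C(5,5) × 0.51839^0 × 0.48161^5 = 1 × 1.0000 × 0.0259106 = 0.025911
Relative intensity = 0.025911 / 0.323118 × 100 = 8.0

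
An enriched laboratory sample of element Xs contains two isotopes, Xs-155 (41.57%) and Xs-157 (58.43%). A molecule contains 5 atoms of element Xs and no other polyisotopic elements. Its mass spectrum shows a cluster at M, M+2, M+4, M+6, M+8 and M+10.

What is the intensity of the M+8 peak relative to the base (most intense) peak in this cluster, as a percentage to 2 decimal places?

70.28%

Term probabilities: M 0.0124, M+2 0.0872, M+4 0.2453, M+6 0.3447, M+8 0.2423, M+10 0.0681. Base peak = M+6.
P(M+6) = C(5,3) × 0.4157^2 × 0.5843^3 = 10 × 0.17280649 × 0.19948381 = 0.344721 (base)
P(M+8) = C(5,4) × 0.4157^1 × 0.5843^4 = 5 × 0.4157 × 0.11655839 = 0.242267
Relative intensity = 0.242267 / 0.344721 × 100 = 70.28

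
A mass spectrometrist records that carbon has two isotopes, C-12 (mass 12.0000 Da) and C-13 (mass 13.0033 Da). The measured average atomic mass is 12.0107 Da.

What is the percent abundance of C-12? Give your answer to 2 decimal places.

Writing the weighted mean with unknown fraction x of C-12:
12.0000·x + 13.0033·(1 − x) = 12.0107
(12.0000 − 13.0033)·x = 12.0107 − 13.0033
x = -0.9926 / -1.0033 = 0.98934 → 98.93% C-12, 1.07% C-13.

98.93%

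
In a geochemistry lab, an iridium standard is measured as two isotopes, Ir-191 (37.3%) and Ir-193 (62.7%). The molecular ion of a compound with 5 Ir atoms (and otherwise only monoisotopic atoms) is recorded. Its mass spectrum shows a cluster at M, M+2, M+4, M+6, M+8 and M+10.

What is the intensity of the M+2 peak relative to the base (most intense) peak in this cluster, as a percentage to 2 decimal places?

Term probabilities: M 0.0072, M+2 0.0607, M+4 0.2040, M+6 0.3429, M+8 0.2882, M+10 0.0969. Base peak = M+6.
P(M+6) = C(5,3) × 0.373^2 × 0.627^3 = 10 × 0.139129 × 0.24649188 = 0.342942 (base)
P(M+2) = C(5,1) × 0.373^4 × 0.627^1 = 5 × 0.01935688 × 0.6270 = 0.060684
Relative intensity = 0.060684 / 0.342942 × 100 = 17.70

17.70%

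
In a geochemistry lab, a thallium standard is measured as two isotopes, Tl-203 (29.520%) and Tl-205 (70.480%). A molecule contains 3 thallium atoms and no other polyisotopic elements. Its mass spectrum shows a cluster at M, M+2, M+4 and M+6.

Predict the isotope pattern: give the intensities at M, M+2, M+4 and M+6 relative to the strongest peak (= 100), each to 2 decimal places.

5.85 : 41.88 : 100.00 : 79.58

Each Tl atom is independently Tl-203 (p = 0.29520) or Tl-205 (q = 0.70480); the cluster is the binomial expansion (p + q)^3.
P(M) = 0.29520^3 = 0.025725
P(M+2) = 3 × 0.29520^2 × 0.70480^1 = 0.184255
P(M+4) = 3 × 0.29520^1 × 0.70480^2 = 0.439916
P(M+6) = 0.70480^3 = 0.350104
The M+4 peak is largest (0.439916); scaling to 100 gives 5.85 : 41.88 : 100.00 : 79.58.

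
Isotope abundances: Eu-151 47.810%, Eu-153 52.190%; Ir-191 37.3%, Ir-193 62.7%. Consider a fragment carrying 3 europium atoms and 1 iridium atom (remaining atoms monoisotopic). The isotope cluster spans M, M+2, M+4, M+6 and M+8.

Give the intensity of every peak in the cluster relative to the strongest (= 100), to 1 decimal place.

11.0 : 54.6 : 100.0 : 80.5 : 24.1

Europium pattern (n=3): 0.10928391 : 0.3578871 : 0.39067407 : 0.14215492
Iridium pattern (n=1): 0.3730 : 0.6270
Convolve the two distributions (both contribute in 2-u steps):
  M: 0.10928391×0.3730 = 0.040763
  M+2: 0.10928391×0.6270 + 0.3578871×0.3730 = 0.202013
  M+4: 0.3578871×0.6270 + 0.39067407×0.3730 = 0.370117
  M+6: 0.39067407×0.6270 + 0.14215492×0.3730 = 0.297976
  M+8: 0.14215492×0.6270 = 0.089131
Scale to base peak (0.370117) = 100: 11.0 : 54.6 : 100.0 : 80.5 : 24.1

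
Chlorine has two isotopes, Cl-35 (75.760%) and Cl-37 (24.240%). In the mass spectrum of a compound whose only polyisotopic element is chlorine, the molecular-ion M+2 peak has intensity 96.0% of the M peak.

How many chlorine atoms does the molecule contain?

With n Cl atoms, P(M+2)/P(M) = C(n,1)·p^(n−1)q / p^n = n·q/p = n · 0.24240/0.75760.
n = 0.960 × 0.75760/0.24240 = 3.00 ≈ 3

3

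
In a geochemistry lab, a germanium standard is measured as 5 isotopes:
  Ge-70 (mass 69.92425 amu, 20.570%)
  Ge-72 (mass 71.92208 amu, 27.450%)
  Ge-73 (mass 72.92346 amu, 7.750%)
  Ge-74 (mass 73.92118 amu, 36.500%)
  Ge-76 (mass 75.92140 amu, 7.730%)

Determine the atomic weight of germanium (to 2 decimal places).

The abundance-weighted mean is 0.20570 × 69.92425 + 0.27450 × 71.92208 + 0.07750 × 72.92346 + 0.36500 × 73.92118 + 0.07730 × 75.92140
= 14.383418 + 19.742611 + 5.651568 + 26.981231 + 5.868724 = 72.627552 amu

72.63 amu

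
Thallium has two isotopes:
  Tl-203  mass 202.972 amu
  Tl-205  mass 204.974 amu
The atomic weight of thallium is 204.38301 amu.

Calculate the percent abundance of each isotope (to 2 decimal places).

Tl-203: 29.52%, Tl-205: 70.48%

Let x be the fractional abundance of Tl-203; then Tl-205 has abundance 1 − x.
202.972·x + 204.974·(1 − x) = 204.38301
(202.972 − 204.974)·x = 204.38301 − 204.974
x = -0.59099 / -2.002 = 0.29520 → 29.52% Tl-203, 70.48% Tl-205.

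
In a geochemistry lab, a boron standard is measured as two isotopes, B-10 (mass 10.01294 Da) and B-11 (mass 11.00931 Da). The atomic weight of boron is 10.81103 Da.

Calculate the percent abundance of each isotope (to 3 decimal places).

B-10: 19.900%, B-11: 80.100%

With x = fraction of B-10 (so B-11 is 1 − x):
10.01294·x + 11.00931·(1 − x) = 10.81103
(10.01294 − 11.00931)·x = 10.81103 − 11.00931
x = -0.19828 / -0.99637 = 0.19900 → 19.900% B-10, 80.100% B-11.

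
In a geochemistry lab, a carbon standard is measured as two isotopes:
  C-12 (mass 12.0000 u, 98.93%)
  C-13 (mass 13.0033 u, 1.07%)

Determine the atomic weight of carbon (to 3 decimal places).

12.011 u

The abundance-weighted mean is 0.9893 × 12.0000 + 0.0107 × 13.0033
= 11.87160 + 0.13914 = 12.01074 u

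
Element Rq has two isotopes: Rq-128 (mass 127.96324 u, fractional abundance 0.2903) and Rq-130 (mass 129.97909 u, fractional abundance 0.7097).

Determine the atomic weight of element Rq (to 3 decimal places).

The abundance-weighted mean is 0.2903 × 127.96324 + 0.7097 × 129.97909
= 37.147729 + 92.246160 = 129.393889 u

129.394 u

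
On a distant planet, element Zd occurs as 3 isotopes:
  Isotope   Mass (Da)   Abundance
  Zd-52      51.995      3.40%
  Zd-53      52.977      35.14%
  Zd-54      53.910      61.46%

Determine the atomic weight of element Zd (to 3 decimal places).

53.517 Da

Average mass = Σ (abundance × isotope mass) = 0.0340 × 51.995 + 0.3514 × 52.977 + 0.6146 × 53.910
= 1.7678 + 18.6161 + 33.1331 = 53.5170 Da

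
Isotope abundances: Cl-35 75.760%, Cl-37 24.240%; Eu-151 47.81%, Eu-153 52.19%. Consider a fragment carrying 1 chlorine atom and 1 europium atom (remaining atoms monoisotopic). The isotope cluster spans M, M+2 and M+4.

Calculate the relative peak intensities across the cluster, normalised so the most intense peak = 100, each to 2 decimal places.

70.84 : 100.00 : 24.74

Chlorine pattern (n=1): 0.7576 : 0.2424
Europium pattern (n=1): 0.4781 : 0.5219
Convolve the two distributions (both contribute in 2-u steps):
  M: 0.7576×0.4781 = 0.362209
  M+2: 0.7576×0.5219 + 0.2424×0.4781 = 0.511283
  M+4: 0.2424×0.5219 = 0.126509
Scale to base peak (0.511283) = 100: 70.84 : 100.00 : 24.74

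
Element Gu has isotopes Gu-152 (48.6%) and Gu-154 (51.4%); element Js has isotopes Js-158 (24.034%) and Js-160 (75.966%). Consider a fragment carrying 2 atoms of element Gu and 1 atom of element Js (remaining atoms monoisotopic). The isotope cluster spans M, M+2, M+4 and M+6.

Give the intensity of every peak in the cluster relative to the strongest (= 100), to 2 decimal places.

Element Gu pattern (n=2): 0.236196 : 0.499608 : 0.264196
Element Js pattern (n=1): 0.24034 : 0.75966
Convolve the two distributions (both contribute in 2-u steps):
  M: 0.236196×0.24034 = 0.056767
  M+2: 0.236196×0.75966 + 0.499608×0.24034 = 0.299504
  M+4: 0.499608×0.75966 + 0.264196×0.24034 = 0.443029
  M+6: 0.264196×0.75966 = 0.200699
Scale to base peak (0.443029) = 100: 12.81 : 67.60 : 100.00 : 45.30

12.81 : 67.60 : 100.00 : 45.30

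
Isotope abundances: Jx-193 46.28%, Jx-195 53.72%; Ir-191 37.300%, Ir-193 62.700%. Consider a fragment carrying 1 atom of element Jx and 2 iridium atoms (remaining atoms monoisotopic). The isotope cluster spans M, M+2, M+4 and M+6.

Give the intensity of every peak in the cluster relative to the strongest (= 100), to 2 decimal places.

14.86 : 67.22 : 100.00 : 48.75

Element Jx pattern (n=1): 0.4628 : 0.5372
Iridium pattern (n=2): 0.139129 : 0.467742 : 0.393129
Convolve the two distributions (both contribute in 2-u steps):
  M: 0.4628×0.139129 = 0.064389
  M+2: 0.4628×0.467742 + 0.5372×0.139129 = 0.291211
  M+4: 0.4628×0.393129 + 0.5372×0.467742 = 0.433211
  M+6: 0.5372×0.393129 = 0.211189
Scale to base peak (0.433211) = 100: 14.86 : 67.22 : 100.00 : 48.75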